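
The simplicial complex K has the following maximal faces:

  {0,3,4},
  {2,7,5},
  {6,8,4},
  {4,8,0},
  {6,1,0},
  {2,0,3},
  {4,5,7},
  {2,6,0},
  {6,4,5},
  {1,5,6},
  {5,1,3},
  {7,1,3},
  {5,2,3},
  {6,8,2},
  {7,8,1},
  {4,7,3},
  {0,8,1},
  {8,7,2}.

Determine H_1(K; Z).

H_1 = Z ⊕ Z/2.

K has 9 vertices, 27 edges, 18 triangles.
rank ∂_1 = 8, rank ∂_2 = 18 ⇒ b_1 = 27 − 8 − 18 = 1; ∂_2 has invariant factor(s) [2] giving torsion. So H_1 = Z ⊕ Z/2.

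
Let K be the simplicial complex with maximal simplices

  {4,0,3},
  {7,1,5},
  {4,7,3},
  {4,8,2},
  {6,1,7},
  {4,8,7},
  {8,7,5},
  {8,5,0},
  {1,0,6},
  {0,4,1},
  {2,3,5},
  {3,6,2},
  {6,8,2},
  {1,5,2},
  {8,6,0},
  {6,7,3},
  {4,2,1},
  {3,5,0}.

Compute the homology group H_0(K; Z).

H_0 ≅ Z.

We work with the vertex ordering 0 < 1 < 2 < 3 < 4 < 5 < 6 < 7 < 8. The simplices of K, each written with vertices in increasing order, are:

  0-simplices (9): [0], [1], [2], [3], [4], [5], [6], [7], [8]
  1-simplices (27): (27 of them)
  2-simplices (18): [0,1,4], [0,1,6], [0,3,4], [0,3,5], [0,5,8], [0,6,8], [1,2,4], [1,2,5], [1,5,7], [1,6,7], [2,3,5], [2,3,6], [2,4,8], [2,6,8], [3,4,7], [3,6,7], [4,7,8], [5,7,8]

Hence C_0 ≅ Z^9, C_1 ≅ Z^27, C_2 ≅ Z^18.

The boundary map ∂_1: C_1 → C_0 maps an edge to its endpoints' difference, ∂[p,q] = q − p. For instance
  ∂[2,3] = [3] − [2].
As a 9×27 matrix over Z this has rank 8, with invariant factors (1,1,1,1,1,1,1,1).

∂_2: C_2 → C_1 acts by ∂[p,q,r] = [q,r] − [p,r] + [p,q]. For instance
  ∂[0,3,4] = [3,4] − [0,4] + [0,3],
  ∂[1,5,7] = [5,7] − [1,7] + [1,5].
As a 27×18 matrix over Z this has rank 17, with invariant factors (1,1,1,1,1,1,1,1,1,1,1,1,1,1,1,1,1).

Computing H_k = (kernel of ∂_k) / (image of ∂_{k+1}):

  H_0: rank C_0 − rank ∂_1 = 9 − 8 = 1, and the invariant factors of ∂_1 are all 1, so H_0 = Z.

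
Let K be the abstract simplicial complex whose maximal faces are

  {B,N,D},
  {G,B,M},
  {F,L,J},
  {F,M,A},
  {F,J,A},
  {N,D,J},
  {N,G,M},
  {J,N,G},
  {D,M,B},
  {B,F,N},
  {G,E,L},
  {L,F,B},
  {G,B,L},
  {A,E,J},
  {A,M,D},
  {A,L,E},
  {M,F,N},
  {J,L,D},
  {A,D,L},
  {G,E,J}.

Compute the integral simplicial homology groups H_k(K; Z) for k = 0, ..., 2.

H_0 ≅ Z,  H_1 ≅ Z ⊕ Z_2,  H_2 = 0.

Order the vertices as A < B < D < E < F < G < J < L < M < N. Listing each simplex with vertices in this order, K has dimension 2 with simplices:

  0-simplices (10): A, B, D, E, F, G, J, L, M, N
  1-simplices (30): AD, AE, AF, AJ, AL, AM, BD, BF, BG, BL, BM, BN, DJ, DL, DM, DN, EG, EJ, EL, FJ, FL, FM, FN, GJ, GL, GM, GN, JL, JN, MN
  2-simplices (20): ADL, ADM, AEJ, AEL, AFJ, AFM, BDM, BDN, BFL, BFN, BGL, BGM, DJL, DJN, EGJ, EGL, FJL, FMN, GJN, GMN

Hence C_0 ≅ Z^10, C_1 ≅ Z^30, C_2 ≅ Z^20.

Boundary ∂_1: C_1 → C_0 is given by ∂[p,q] = [q] − [p]. For instance
  ∂BD = D − B.
The 10×30 boundary matrix has rank 9 and Smith normal form diag(1,1,1,1,1,1,1,1,1).

The boundary map ∂_2: C_2 → C_1 acts by ∂[p,q,r] = [q,r] − [p,r] + [p,q]. For instance
  ∂AEJ = EJ − AJ + AE,
  ∂EGJ = GJ − EJ + EG.
This gives a 30×20 integer matrix of rank 20; reducing to Smith normal form yields diagonal entries (1,1,1,1,1,1,1,1,1,1,1,1,1,1,1,1,1,1,1,2).

Reading off H_k = ker ∂_k / im ∂_{k+1}:

  H_0: rank C_0 − rank ∂_1 = 10 − 9 = 1, and the invariant factors of ∂_1 are all 1, so H_0 = Z.
  H_1: rank ker ∂_1 − rank ∂_2 = (30 − 9) − 20 = 1, and ∂_2 has invariant factor 2 > 1, so H_1 = Z ⊕ Z_2.
  H_2: rank ker ∂_2 − rank ∂_3 = (20 − 20) − 0 = 0, and there is no ∂_3, so H_2 = 0.

As a check, the Euler characteristic is 10 − 30 + 20 = 0, which agrees with 1 − 1 + 0 = 0.
(K is a triangulation of the Klein bottle.)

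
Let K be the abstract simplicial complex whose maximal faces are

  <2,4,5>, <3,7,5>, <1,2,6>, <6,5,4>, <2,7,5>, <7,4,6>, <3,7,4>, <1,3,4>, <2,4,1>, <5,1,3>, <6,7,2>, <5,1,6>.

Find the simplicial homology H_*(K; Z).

Order the vertices as 1 < 2 < 3 < 4 < 5 < 6 < 7. Listing each simplex with vertices in this order, K has dimension 2 with simplices:

  0-simplices (7): [1], [2], [3], [4], [5], [6], [7]
  1-simplices (18): [1,2], [1,3], [1,4], [1,5], [1,6], [2,4], [2,5], [2,6], [2,7], [3,4], [3,5], [3,7], [4,5], [4,6], [4,7], [5,6], [5,7], [6,7]
  2-simplices (12): [1,2,4], [1,2,6], [1,3,4], [1,3,5], [1,5,6], [2,4,5], [2,5,7], [2,6,7], [3,4,7], [3,5,7], [4,5,6], [4,6,7]

Hence C_0 ≅ Z^7, C_1 ≅ Z^18, C_2 ≅ Z^12.

Boundary ∂_1: C_1 → C_0 sends each edge [p,q] (with p < q) to q − p.
The resulting 7×18 matrix has rank 6, and its Smith normal form has invariant factors (1,1,1,1,1,1).

The boundary map ∂_2: C_2 → C_1 acts by ∂[p,q,r] = [q,r] − [p,r] + [p,q]. For instance
  ∂[2,4,5] = [4,5] − [2,5] + [2,4],
  ∂[1,3,4] = [3,4] − [1,4] + [1,3].
As a 18×12 matrix over Z this has rank 12, with invariant factors (1,1,1,1,1,1,1,1,1,1,1,2).

Reading off H_k = ker ∂_k / im ∂_{k+1}:

  H_0: rank C_0 − rank ∂_1 = 7 − 6 = 1, and the invariant factors of ∂_1 are all 1, so H_0 ≅ Z.
  H_1: rank ker ∂_1 − rank ∂_2 = (18 − 6) − 12 = 0, and ∂_2 has invariant factor 2 > 1, so H_1 ≅ Z/2.
  H_2: rank ker ∂_2 − rank ∂_3 = (12 − 12) − 0 = 0, and there is no ∂_3, so H_2 ≅ 0.

As a check, the Euler characteristic is 7 − 18 + 12 = 1, which agrees with 1 − 0 + 0 = 1.

H_0 = Z,  H_1 = Z/2,  H_2 = 0.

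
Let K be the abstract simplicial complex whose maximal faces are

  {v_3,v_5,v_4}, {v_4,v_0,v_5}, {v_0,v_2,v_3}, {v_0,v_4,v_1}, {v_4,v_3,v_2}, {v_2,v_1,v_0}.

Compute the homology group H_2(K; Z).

H_2 = 0.

Take the total order v_0 < v_1 < v_2 < v_3 < v_4 < v_5 on the vertex set. Then K (dimension 2) consists of the simplices:

  0-simplices (6): [v_0], [v_1], [v_2], [v_3], [v_4], [v_5]
  1-simplices (12): [v_0,v_1], [v_0,v_2], [v_0,v_3], [v_0,v_4], [v_0,v_5], [v_1,v_2], [v_1,v_4], [v_2,v_3], [v_2,v_4], [v_3,v_4], [v_3,v_5], [v_4,v_5]
  2-simplices (6): [v_0,v_1,v_2], [v_0,v_1,v_4], [v_0,v_2,v_3], [v_0,v_4,v_5], [v_2,v_3,v_4], [v_3,v_4,v_5]

giving chain groups C_0 ≅ Z^6, C_1 ≅ Z^12, C_2 ≅ Z^6.

The boundary map ∂_1: C_1 → C_0 maps an edge to its endpoints' difference, ∂[p,q] = q − p.
The resulting 6×12 matrix has rank 5, and its Smith normal form has invariant factors (1,1,1,1,1).

∂_2: C_2 → C_1 sends each 2-simplex [p,q,r] to [q,r] − [p,r] + [p,q]. For instance
  ∂[v_0,v_1,v_2] = [v_1,v_2] − [v_0,v_2] + [v_0,v_1],
  ∂[v_0,v_1,v_4] = [v_1,v_4] − [v_0,v_4] + [v_0,v_1].
This gives a 12×6 integer matrix of rank 6; reducing to Smith normal form yields diagonal entries (1,1,1,1,1,1).

Computing H_k = (kernel of ∂_k) / (image of ∂_{k+1}):

  H_2: rank ker ∂_2 − rank ∂_3 = (6 − 6) − 0 = 0, and there is no ∂_3, so H_2 = 0.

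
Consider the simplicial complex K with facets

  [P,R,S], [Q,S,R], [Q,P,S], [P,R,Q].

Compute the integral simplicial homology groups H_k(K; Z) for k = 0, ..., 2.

Take the total order P < Q < R < S on the vertex set. Then K (dimension 2) consists of the simplices:

  0-simplices (4): P, Q, R, S
  1-simplices (6): PQ, PR, PS, QR, QS, RS
  2-simplices (4): PQR, PQS, PRS, QRS

Hence C_0 ≅ Z^4, C_1 ≅ Z^6, C_2 ≅ Z^4.

The boundary map ∂_1: C_1 → C_0 sends each edge [p,q] (with p < q) to q − p. For instance
  ∂QR = R − Q.
The 4×6 boundary matrix has rank 3 and Smith normal form diag(1,1,1).

∂_2: C_2 → C_1 sends each 2-simplex [p,q,r] to [q,r] − [p,r] + [p,q]. For instance
  ∂QRS = RS − QS + QR,
  ∂PRS = RS − PS + PR.
The resulting 6×4 matrix has rank 3, and its Smith normal form has invariant factors (1,1,1).

From H_k ≅ ker(∂_k) / im(∂_{k+1}) we obtain:

  H_0: rank C_0 − rank ∂_1 = 4 − 3 = 1, and the invariant factors of ∂_1 are all 1, so H_0 = Z.
  H_1: rank ker ∂_1 − rank ∂_2 = (6 − 3) − 3 = 0, and the invariant factors of ∂_2 are all 1, so H_1 = 0.
  H_2: rank ker ∂_2 − rank ∂_3 = (4 − 3) − 0 = 1, and there is no ∂_3, so H_2 = Z.

As a check, the Euler characteristic is 4 − 6 + 4 = 2, which agrees with 1 − 0 + 1 = 2.

H_0 ≅ Z,  H_1 = 0,  H_2 ≅ Z.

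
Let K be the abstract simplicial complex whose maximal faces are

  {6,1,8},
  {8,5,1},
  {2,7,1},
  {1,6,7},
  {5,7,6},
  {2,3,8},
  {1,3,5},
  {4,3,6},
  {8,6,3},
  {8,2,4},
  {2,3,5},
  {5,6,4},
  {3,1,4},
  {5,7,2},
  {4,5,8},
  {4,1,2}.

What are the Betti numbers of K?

b_0 = 1, b_1 = 2, b_2 = 1.

Take the total order 1 < 2 < 3 < 4 < 5 < 6 < 7 < 8 on the vertex set. Then K (dimension 2) consists of the simplices:

  0-simplices (8): [1], [2], [3], [4], [5], [6], [7], [8]
  1-simplices (24): (24 of them)
  2-simplices (16): [1,2,4], [1,2,7], [1,3,4], [1,3,5], [1,5,8], [1,6,7], [1,6,8], [2,3,5], [2,3,8], [2,4,8], [2,5,7], [3,4,6], [3,6,8], [4,5,6], [4,5,8], [5,6,7]

so the chain groups are C_0 ≅ Z^8, C_1 ≅ Z^24, C_2 ≅ Z^16.

Boundary ∂_1: C_1 → C_0 is given by ∂[p,q] = [q] − [p].
This gives a 8×24 integer matrix of rank 7; reducing to Smith normal form yields diagonal entries (1,1,1,1,1,1,1).

Boundary ∂_2: C_2 → C_1 sends each 2-simplex [p,q,r] to [q,r] − [p,r] + [p,q]. For instance
  ∂[1,2,4] = [2,4] − [1,4] + [1,2],
  ∂[1,2,7] = [2,7] − [1,7] + [1,2].
The resulting 24×16 matrix has rank 15, and its Smith normal form has invariant factors (1,1,1,1,1,1,1,1,1,1,1,1,1,1,1).

Now H_k = ker ∂_k / im ∂_{k+1}, so:

  H_0: rank C_0 − rank ∂_1 = 8 − 7 = 1, and the invariant factors of ∂_1 are all 1, so H_0 = Z.
  H_1: rank ker ∂_1 − rank ∂_2 = (24 − 7) − 15 = 2, and the invariant factors of ∂_2 are all 1, so H_1 = Z^2.
  H_2: rank ker ∂_2 − rank ∂_3 = (16 − 15) − 0 = 1, and there is no ∂_3, so H_2 = Z.

(K is a triangulation of the torus T^2.)

Hence the Betti numbers are b_0 = 1, b_1 = 2, b_2 = 1.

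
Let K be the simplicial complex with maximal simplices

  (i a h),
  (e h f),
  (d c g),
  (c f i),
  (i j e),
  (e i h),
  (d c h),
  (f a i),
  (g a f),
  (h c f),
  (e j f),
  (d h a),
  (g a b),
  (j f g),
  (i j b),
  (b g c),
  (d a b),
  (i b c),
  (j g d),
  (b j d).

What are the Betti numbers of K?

b_0 = 1, b_1 = 1, b_2 = 0.

We work with the vertex ordering a < b < c < d < e < f < g < h < i < j. The simplices of K, each written with vertices in increasing order, are:

  0-simplices (10): a, b, c, d, e, f, g, h, i, j
  1-simplices (30): ab, ad, af, ag, ah, ai, bc, bd, bg, bi, bj, cd, cf, cg, ch, ci, dg, dh, dj, ef, eh, ei, ej, fg, fh, fi, fj, gj, hi, ij
  2-simplices (20): abd, abg, adh, afg, afi, ahi, bcg, bci, bdj, bij, cdg, cdh, cfh, cfi, dgj, efh, efj, ehi, eij, fgj

so the chain groups are C_0 ≅ Z^10, C_1 ≅ Z^30, C_2 ≅ Z^20.

∂_1: C_1 → C_0 is given by ∂[p,q] = [q] − [p]. For instance
  ∂bd = d − b.
The resulting 10×30 matrix has rank 9, and its Smith normal form has invariant factors (1,1,1,1,1,1,1,1,1).

∂_2: C_2 → C_1 acts by ∂[p,q,r] = [q,r] − [p,r] + [p,q]. For instance
  ∂bcg = cg − bg + bc,
  ∂dgj = gj − dj + dg.
The resulting 30×20 matrix has rank 20, and its Smith normal form has invariant factors (1,1,1,1,1,1,1,1,1,1,1,1,1,1,1,1,1,1,1,2).

Reading off H_k = ker ∂_k / im ∂_{k+1}:

  H_0: rank C_0 − rank ∂_1 = 10 − 9 = 1, and the invariant factors of ∂_1 are all 1, so H_0 = Z.
  H_1: rank ker ∂_1 − rank ∂_2 = (30 − 9) − 20 = 1, and ∂_2 has invariant factor 2 > 1, so H_1 = Z ⊕ Z/2.
  H_2: rank ker ∂_2 − rank ∂_3 = (20 − 20) − 0 = 0, and there is no ∂_3, so H_2 = 0.

Hence the Betti numbers are b_0 = 1, b_1 = 1, b_2 = 0.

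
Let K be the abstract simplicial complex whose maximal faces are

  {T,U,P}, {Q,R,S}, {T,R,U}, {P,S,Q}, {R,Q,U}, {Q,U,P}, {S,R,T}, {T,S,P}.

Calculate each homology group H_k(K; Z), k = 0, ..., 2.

H_0 ≅ Z,  H_1 = 0,  H_2 ≅ Z.

Take the total order P < Q < R < S < T < U on the vertex set. Then K (dimension 2) consists of the simplices:

  0-simplices (6): P, Q, R, S, T, U
  1-simplices (12): PQ, PS, PT, PU, QR, QS, QU, RS, RT, RU, ST, TU
  2-simplices (8): PQS, PQU, PST, PTU, QRS, QRU, RST, RTU

so the chain groups are C_0 ≅ Z^6, C_1 ≅ Z^12, C_2 ≅ Z^8.

The boundary map ∂_1: C_1 → C_0 maps an edge to its endpoints' difference, ∂[p,q] = q − p. For instance
  ∂RT = T − R.
The resulting 6×12 matrix has rank 5, and its Smith normal form has invariant factors (1,1,1,1,1).

Boundary ∂_2: C_2 → C_1 maps a triangle to the signed sum of its edges. For instance
  ∂PQU = QU − PU + PQ,
  ∂QRS = RS − QS + QR.
The resulting 12×8 matrix has rank 7, and its Smith normal form has invariant factors (1,1,1,1,1,1,1).

From H_k ≅ ker(∂_k) / im(∂_{k+1}) we obtain:

  H_0: rank C_0 − rank ∂_1 = 6 − 5 = 1, and the invariant factors of ∂_1 are all 1, so H_0 = Z.
  H_1: rank ker ∂_1 − rank ∂_2 = (12 − 5) − 7 = 0, and the invariant factors of ∂_2 are all 1, so H_1 = 0.
  H_2: rank ker ∂_2 − rank ∂_3 = (8 − 7) − 0 = 1, and there is no ∂_3, so H_2 = Z.

As a check, the Euler characteristic is 6 − 12 + 8 = 2, which agrees with 1 − 0 + 1 = 2.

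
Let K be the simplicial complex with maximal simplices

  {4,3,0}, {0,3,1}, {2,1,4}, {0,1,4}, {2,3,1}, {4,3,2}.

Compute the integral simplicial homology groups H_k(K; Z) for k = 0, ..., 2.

H_0 = Z,  H_1 = 0,  H_2 = Z.

Take the total order 0 < 1 < 2 < 3 < 4 on the vertex set. Then K (dimension 2) consists of the simplices:

  0-simplices (5): [0], [1], [2], [3], [4]
  1-simplices (9): [0,1], [0,3], [0,4], [1,2], [1,3], [1,4], [2,3], [2,4], [3,4]
  2-simplices (6): [0,1,3], [0,1,4], [0,3,4], [1,2,3], [1,2,4], [2,3,4]

giving chain groups C_0 ≅ Z^5, C_1 ≅ Z^9, C_2 ≅ Z^6.

The boundary map ∂_1: C_1 → C_0 maps an edge to its endpoints' difference, ∂[p,q] = q − p.
This gives a 5×9 integer matrix of rank 4; reducing to Smith normal form yields diagonal entries (1,1,1,1).

Boundary ∂_2: C_2 → C_1 acts by ∂[p,q,r] = [q,r] − [p,r] + [p,q]. For instance
  ∂[1,2,4] = [2,4] − [1,4] + [1,2],
  ∂[0,3,4] = [3,4] − [0,4] + [0,3].
The 9×6 boundary matrix has rank 5 and Smith normal form diag(1,1,1,1,1).

Reading off H_k = ker ∂_k / im ∂_{k+1}:

  H_0: rank C_0 − rank ∂_1 = 5 − 4 = 1, and the invariant factors of ∂_1 are all 1, so H_0 ≅ Z.
  H_1: rank ker ∂_1 − rank ∂_2 = (9 − 4) − 5 = 0, and the invariant factors of ∂_2 are all 1, so H_1 ≅ 0.
  H_2: rank ker ∂_2 − rank ∂_3 = (6 − 5) − 0 = 1, and there is no ∂_3, so H_2 ≅ Z.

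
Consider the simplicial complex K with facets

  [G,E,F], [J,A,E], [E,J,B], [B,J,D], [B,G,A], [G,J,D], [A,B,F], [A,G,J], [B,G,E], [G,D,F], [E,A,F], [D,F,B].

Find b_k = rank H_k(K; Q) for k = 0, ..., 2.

We work with the vertex ordering A < B < D < E < F < G < J. The simplices of K, each written with vertices in increasing order, are:

  0-simplices (7): A, B, D, E, F, G, J
  1-simplices (18): AB, AE, AF, AG, AJ, BD, BE, BF, BG, BJ, DF, DG, DJ, EF, EG, EJ, FG, GJ
  2-simplices (12): ABF, ABG, AEF, AEJ, AGJ, BDF, BDJ, BEG, BEJ, DFG, DGJ, EFG

Hence C_0 ≅ Z^7, C_1 ≅ Z^18, C_2 ≅ Z^12.

Boundary ∂_1: C_1 → C_0 sends each edge [p,q] (with p < q) to q − p.
The resulting 7×18 matrix has rank 6, and its Smith normal form has invariant factors (1,1,1,1,1,1).

The boundary map ∂_2: C_2 → C_1 acts by ∂[p,q,r] = [q,r] − [p,r] + [p,q]. For instance
  ∂BEG = EG − BG + BE,
  ∂AEF = EF − AF + AE.
As a 18×12 matrix over Z this has rank 12, with invariant factors (1,1,1,1,1,1,1,1,1,1,1,2).

Reading off H_k = ker ∂_k / im ∂_{k+1}:

  H_0: rank C_0 − rank ∂_1 = 7 − 6 = 1, and the invariant factors of ∂_1 are all 1, so H_0 = Z.
  H_1: rank ker ∂_1 − rank ∂_2 = (18 − 6) − 12 = 0, and ∂_2 has invariant factor 2 > 1, so H_1 = Z/2Z.
  H_2: rank ker ∂_2 − rank ∂_3 = (12 − 12) − 0 = 0, and there is no ∂_3, so H_2 = 0.

Hence the Betti numbers are b_0 = 1, b_1 = 0, b_2 = 0.

b_0 = 1, b_1 = 0, b_2 = 0.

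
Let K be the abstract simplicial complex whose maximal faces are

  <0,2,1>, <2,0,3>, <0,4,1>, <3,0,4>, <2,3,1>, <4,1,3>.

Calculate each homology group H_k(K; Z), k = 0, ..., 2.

H_0 ≅ Z,  H_1 = 0,  H_2 ≅ Z.

K has 5 vertices, 9 edges, 6 triangles.
rank ∂_0 = 0, rank ∂_1 = 4 ⇒ b_0 = 5 − 0 − 4 = 1; all invariant factors of ∂_1 are 1 so no torsion. So H_0 = Z.
rank ∂_1 = 4, rank ∂_2 = 5 ⇒ b_1 = 9 − 4 − 5 = 0; all invariant factors of ∂_2 are 1 so no torsion. So H_1 = 0.
rank ∂_2 = 5, rank ∂_3 = 0 ⇒ b_2 = 6 − 5 − 0 = 1. So H_2 = Z.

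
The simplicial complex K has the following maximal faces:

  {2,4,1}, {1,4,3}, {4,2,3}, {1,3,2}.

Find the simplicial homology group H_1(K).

Fix the vertex order 1 < 2 < 3 < 4 and write every simplex with vertices in increasing order. Then dim K = 2 and the simplices of K are:

  0-simplices (4): [1], [2], [3], [4]
  1-simplices (6): [1,2], [1,3], [1,4], [2,3], [2,4], [3,4]
  2-simplices (4): [1,2,3], [1,2,4], [1,3,4], [2,3,4]

so the chain groups are C_0 ≅ Z^4, C_1 ≅ Z^6, C_2 ≅ Z^4.

Boundary ∂_1: C_1 → C_0 sends each edge [p,q] (with p < q) to q − p. For instance
  ∂[1,2] = [2] − [1].
The resulting 4×6 matrix has rank 3, and its Smith normal form has invariant factors (1,1,1).

∂_2: C_2 → C_1 maps a triangle to the signed sum of its edges. For instance
  ∂[1,2,3] = [2,3] − [1,3] + [1,2],
  ∂[2,3,4] = [3,4] − [2,4] + [2,3].
The 6×4 boundary matrix has rank 3 and Smith normal form diag(1,1,1).

From H_k ≅ ker(∂_k) / im(∂_{k+1}) we obtain:

  H_1: rank ker ∂_1 − rank ∂_2 = (6 − 3) − 3 = 0, and the invariant factors of ∂_2 are all 1, so H_1 ≅ 0.

H_1 ≅ 0.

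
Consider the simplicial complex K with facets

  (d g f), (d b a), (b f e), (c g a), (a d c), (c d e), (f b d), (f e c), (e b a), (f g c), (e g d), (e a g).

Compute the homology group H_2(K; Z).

H_2 ≅ 0.

Order the vertices as a < b < c < d < e < f < g. Listing each simplex with vertices in this order, K has dimension 2 with simplices:

  0-simplices (7): a, b, c, d, e, f, g
  1-simplices (18): ab, ac, ad, ae, ag, bd, be, bf, cd, ce, cf, cg, de, df, dg, ef, eg, fg
  2-simplices (12): abd, abe, acd, acg, aeg, bdf, bef, cde, cef, cfg, deg, dfg

Hence C_0 ≅ Z^7, C_1 ≅ Z^18, C_2 ≅ Z^12.

∂_1: C_1 → C_0 maps an edge to its endpoints' difference, ∂[p,q] = q − p. For instance
  ∂bd = d − b.
The 7×18 boundary matrix has rank 6 and Smith normal form diag(1,1,1,1,1,1).

Boundary ∂_2: C_2 → C_1 sends each 2-simplex [p,q,r] to [q,r] − [p,r] + [p,q]. For instance
  ∂cde = de − ce + cd,
  ∂acg = cg − ag + ac.
This gives a 18×12 integer matrix of rank 12; reducing to Smith normal form yields diagonal entries (1,1,1,1,1,1,1,1,1,1,1,2).

Reading off H_k = ker ∂_k / im ∂_{k+1}:

  H_2: rank ker ∂_2 − rank ∂_3 = (12 − 12) − 0 = 0, and there is no ∂_3, so H_2 = 0.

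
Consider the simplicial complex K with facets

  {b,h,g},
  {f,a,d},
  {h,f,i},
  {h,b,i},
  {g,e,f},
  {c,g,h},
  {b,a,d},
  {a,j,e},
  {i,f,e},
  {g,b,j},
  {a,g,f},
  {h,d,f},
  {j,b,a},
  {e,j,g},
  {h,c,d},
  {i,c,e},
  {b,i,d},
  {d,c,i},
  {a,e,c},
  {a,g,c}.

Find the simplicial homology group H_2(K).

H_2 = 0.

K has 10 vertices, 30 edges, 20 triangles.
rank ∂_2 = 20, rank ∂_3 = 0 ⇒ b_2 = 20 − 20 − 0 = 0. So H_2 = 0.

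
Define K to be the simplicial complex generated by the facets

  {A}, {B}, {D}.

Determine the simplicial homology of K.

We work with the vertex ordering A < B < D. The simplices of K, each written with vertices in increasing order, are:

  0-simplices (3): A, B, D

giving chain groups C_0 ≅ Z^3.

Now H_k = ker ∂_k / im ∂_{k+1}, so:

  H_0: rank C_0 − rank ∂_1 = 3 − 0 = 3, and there is no ∂_1, so H_0 ≅ Z^3.

(K is a triangulation of a set of 3 points.)

H_0 ≅ Z^3.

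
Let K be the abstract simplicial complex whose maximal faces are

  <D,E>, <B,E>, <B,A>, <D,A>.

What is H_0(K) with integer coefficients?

H_0 ≅ Z.

Take the total order A < B < D < E on the vertex set. Then K (dimension 1) consists of the simplices:

  0-simplices (4): A, B, D, E
  1-simplices (4): AB, AD, BE, DE

giving chain groups C_0 ≅ Z^4, C_1 ≅ Z^4.

∂_1: C_1 → C_0 is given by ∂[p,q] = [q] − [p].
The 4×4 boundary matrix has rank 3 and Smith normal form diag(1,1,1).

Reading off H_k = ker ∂_k / im ∂_{k+1}:

  H_0: rank C_0 − rank ∂_1 = 4 − 3 = 1, and the invariant factors of ∂_1 are all 1, so H_0 = Z.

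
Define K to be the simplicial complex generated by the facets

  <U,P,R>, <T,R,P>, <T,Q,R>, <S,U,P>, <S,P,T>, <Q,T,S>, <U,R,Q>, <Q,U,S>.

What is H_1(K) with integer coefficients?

K has 6 vertices, 12 edges, 8 triangles.
rank ∂_1 = 5, rank ∂_2 = 7 ⇒ b_1 = 12 − 5 − 7 = 0; all invariant factors of ∂_2 are 1 so no torsion. So H_1 ≅ 0.

H_1 = 0.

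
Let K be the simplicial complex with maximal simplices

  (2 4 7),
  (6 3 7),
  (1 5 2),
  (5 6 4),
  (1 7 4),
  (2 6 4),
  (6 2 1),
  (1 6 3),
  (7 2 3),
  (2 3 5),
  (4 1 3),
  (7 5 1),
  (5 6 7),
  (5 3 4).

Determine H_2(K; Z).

H_2 ≅ Z.

Order the vertices as 1 < 2 < 3 < 4 < 5 < 6 < 7. Listing each simplex with vertices in this order, K has dimension 2 with simplices:

  0-simplices (7): [1], [2], [3], [4], [5], [6], [7]
  1-simplices (21): [1,2], [1,3], [1,4], [1,5], [1,6], [1,7], [2,3], [2,4], [2,5], [2,6], [2,7], [3,4], [3,5], [3,6], [3,7], [4,5], [4,6], [4,7], [5,6], [5,7], [6,7]
  2-simplices (14): [1,2,5], [1,2,6], [1,3,4], [1,3,6], [1,4,7], [1,5,7], [2,3,5], [2,3,7], [2,4,6], [2,4,7], [3,4,5], [3,6,7], [4,5,6], [5,6,7]

Hence C_0 ≅ Z^7, C_1 ≅ Z^21, C_2 ≅ Z^14.

Boundary ∂_1: C_1 → C_0 sends each edge [p,q] (with p < q) to q − p. For instance
  ∂[2,5] = [5] − [2].
This gives a 7×21 integer matrix of rank 6; reducing to Smith normal form yields diagonal entries (1,1,1,1,1,1).

The boundary map ∂_2: C_2 → C_1 acts by ∂[p,q,r] = [q,r] − [p,r] + [p,q]. For instance
  ∂[1,4,7] = [4,7] − [1,7] + [1,4],
  ∂[2,3,7] = [3,7] − [2,7] + [2,3].
This gives a 21×14 integer matrix of rank 13; reducing to Smith normal form yields diagonal entries (1,1,1,1,1,1,1,1,1,1,1,1,1).

Computing H_k = (kernel of ∂_k) / (image of ∂_{k+1}):

  H_2: rank ker ∂_2 − rank ∂_3 = (14 − 13) − 0 = 1, and there is no ∂_3, so H_2 = Z.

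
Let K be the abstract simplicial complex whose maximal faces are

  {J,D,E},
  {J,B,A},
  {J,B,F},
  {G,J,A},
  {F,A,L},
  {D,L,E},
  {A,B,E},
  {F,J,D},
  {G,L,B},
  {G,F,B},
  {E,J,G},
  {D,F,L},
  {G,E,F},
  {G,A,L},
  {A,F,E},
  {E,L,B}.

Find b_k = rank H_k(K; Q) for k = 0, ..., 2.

b_0 = 1, b_1 = 2, b_2 = 1.

We work with the vertex ordering A < B < D < E < F < G < J < L. The simplices of K, each written with vertices in increasing order, are:

  0-simplices (8): A, B, D, E, F, G, J, L
  1-simplices (24): AB, AE, AF, AG, AJ, AL, BE, BF, BG, BJ, BL, DE, DF, DJ, DL, EF, EG, EJ, EL, FG, FJ, FL, GJ, GL
  2-simplices (16): ABE, ABJ, AEF, AFL, AGJ, AGL, BEL, BFG, BFJ, BGL, DEJ, DEL, DFJ, DFL, EFG, EGJ

so the chain groups are C_0 ≅ Z^8, C_1 ≅ Z^24, C_2 ≅ Z^16.

Boundary ∂_1: C_1 → C_0 is given by ∂[p,q] = [q] − [p].
This gives a 8×24 integer matrix of rank 7; reducing to Smith normal form yields diagonal entries (1,1,1,1,1,1,1).

Boundary ∂_2: C_2 → C_1 maps a triangle to the signed sum of its edges. For instance
  ∂BFJ = FJ − BJ + BF,
  ∂ABE = BE − AE + AB.
The 24×16 boundary matrix has rank 15 and Smith normal form diag(1,1,1,1,1,1,1,1,1,1,1,1,1,1,1).

From H_k ≅ ker(∂_k) / im(∂_{k+1}) we obtain:

  H_0: rank C_0 − rank ∂_1 = 8 − 7 = 1, and the invariant factors of ∂_1 are all 1, so H_0 ≅ Z.
  H_1: rank ker ∂_1 − rank ∂_2 = (24 − 7) − 15 = 2, and the invariant factors of ∂_2 are all 1, so H_1 ≅ Z^2.
  H_2: rank ker ∂_2 − rank ∂_3 = (16 − 15) − 0 = 1, and there is no ∂_3, so H_2 ≅ Z.

Hence the Betti numbers are b_0 = 1, b_1 = 2, b_2 = 1.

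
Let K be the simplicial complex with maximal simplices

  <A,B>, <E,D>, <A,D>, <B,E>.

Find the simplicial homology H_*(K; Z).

Take the total order A < B < D < E on the vertex set. Then K (dimension 1) consists of the simplices:

  0-simplices (4): A, B, D, E
  1-simplices (4): AB, AD, BE, DE

Hence C_0 ≅ Z^4, C_1 ≅ Z^4.

Boundary ∂_1: C_1 → C_0 maps an edge to its endpoints' difference, ∂[p,q] = q − p. For instance
  ∂AB = B − A.
As a 4×4 matrix over Z this has rank 3, with invariant factors (1,1,1).

Now H_k = ker ∂_k / im ∂_{k+1}, so:

  H_0: rank C_0 − rank ∂_1 = 4 − 3 = 1, and the invariant factors of ∂_1 are all 1, so H_0 ≅ Z.
  H_1: rank ker ∂_1 − rank ∂_2 = (4 − 3) − 0 = 1, and there is no ∂_2, so H_1 ≅ Z.

H_0 = Z,  H_1 = Z.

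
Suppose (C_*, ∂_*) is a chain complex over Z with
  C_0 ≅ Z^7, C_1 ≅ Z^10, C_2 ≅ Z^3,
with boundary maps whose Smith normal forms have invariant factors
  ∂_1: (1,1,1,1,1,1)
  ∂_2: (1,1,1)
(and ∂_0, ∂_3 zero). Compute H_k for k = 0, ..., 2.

H_0: b_0 = 7 − 0 − 6 = 1; torsion from ∂_1 factors > 1: none. So H_0 = Z.
H_1: b_1 = 10 − 6 − 3 = 1; torsion from ∂_2 factors > 1: none. So H_1 = Z.
H_2: b_2 = 3 − 3 − 0 = 0; torsion from ∂_3 factors > 1: none. So H_2 = 0.

H_0 = Z,  H_1 = Z,  H_2 = 0.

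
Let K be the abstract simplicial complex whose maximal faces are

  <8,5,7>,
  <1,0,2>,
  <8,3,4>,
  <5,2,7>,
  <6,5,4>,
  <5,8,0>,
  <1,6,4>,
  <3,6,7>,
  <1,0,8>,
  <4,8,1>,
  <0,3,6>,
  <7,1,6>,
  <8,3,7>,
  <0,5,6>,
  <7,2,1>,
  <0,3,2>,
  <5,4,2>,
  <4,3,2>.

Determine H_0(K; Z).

H_0 ≅ Z.

We work with the vertex ordering 0 < 1 < 2 < 3 < 4 < 5 < 6 < 7 < 8. The simplices of K, each written with vertices in increasing order, are:

  0-simplices (9): [0], [1], [2], [3], [4], [5], [6], [7], [8]
  1-simplices (27): (27 of them)
  2-simplices (18): [0,1,2], [0,1,8], [0,2,3], [0,3,6], [0,5,6], [0,5,8], [1,2,7], [1,4,6], [1,4,8], [1,6,7], [2,3,4], [2,4,5], [2,5,7], [3,4,8], [3,6,7], [3,7,8], [4,5,6], [5,7,8]

giving chain groups C_0 ≅ Z^9, C_1 ≅ Z^27, C_2 ≅ Z^18.

Boundary ∂_1: C_1 → C_0 sends each edge [p,q] (with p < q) to q − p.
The resulting 9×27 matrix has rank 8, and its Smith normal form has invariant factors (1,1,1,1,1,1,1,1).

Boundary ∂_2: C_2 → C_1 maps a triangle to the signed sum of its edges. For instance
  ∂[0,3,6] = [3,6] − [0,6] + [0,3],
  ∂[1,4,8] = [4,8] − [1,8] + [1,4].
This gives a 27×18 integer matrix of rank 17; reducing to Smith normal form yields diagonal entries (1,1,1,1,1,1,1,1,1,1,1,1,1,1,1,1,1).

From H_k ≅ ker(∂_k) / im(∂_{k+1}) we obtain:

  H_0: rank C_0 − rank ∂_1 = 9 − 8 = 1, and the invariant factors of ∂_1 are all 1, so H_0 ≅ Z.

(K is a triangulation of the torus T^2.)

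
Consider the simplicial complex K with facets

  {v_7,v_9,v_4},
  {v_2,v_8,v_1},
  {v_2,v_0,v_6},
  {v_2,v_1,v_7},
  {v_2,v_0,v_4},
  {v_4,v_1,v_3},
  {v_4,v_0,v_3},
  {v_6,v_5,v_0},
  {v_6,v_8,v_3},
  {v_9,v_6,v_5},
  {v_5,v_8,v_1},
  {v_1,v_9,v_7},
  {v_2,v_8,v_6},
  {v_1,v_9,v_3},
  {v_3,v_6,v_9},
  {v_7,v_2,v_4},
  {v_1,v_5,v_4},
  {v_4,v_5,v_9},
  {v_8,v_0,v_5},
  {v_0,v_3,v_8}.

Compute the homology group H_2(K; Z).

H_2 = 0.

Order the vertices as v_0 < v_1 < v_2 < v_3 < v_4 < v_5 < v_6 < v_7 < v_8 < v_9. Listing each simplex with vertices in this order, K has dimension 2 with simplices:

  0-simplices (10): [v_0], [v_1], [v_2], [v_3], [v_4], [v_5], [v_6], [v_7], [v_8], [v_9]
  1-simplices (30): (30 of them)
  2-simplices (20): (20 of them)

so the chain groups are C_0 ≅ Z^10, C_1 ≅ Z^30, C_2 ≅ Z^20.

The boundary map ∂_1: C_1 → C_0 is given by ∂[p,q] = [q] − [p]. For instance
  ∂[v_2,v_6] = [v_6] − [v_2].
As a 10×30 matrix over Z this has rank 9, with invariant factors (1,1,1,1,1,1,1,1,1).

∂_2: C_2 → C_1 maps a triangle to the signed sum of its edges. For instance
  ∂[v_0,v_2,v_4] = [v_2,v_4] − [v_0,v_4] + [v_0,v_2],
  ∂[v_1,v_5,v_8] = [v_5,v_8] − [v_1,v_8] + [v_1,v_5].
This gives a 30×20 integer matrix of rank 20; reducing to Smith normal form yields diagonal entries (1,1,1,1,1,1,1,1,1,1,1,1,1,1,1,1,1,1,1,2).

Reading off H_k = ker ∂_k / im ∂_{k+1}:

  H_2: rank ker ∂_2 − rank ∂_3 = (20 − 20) − 0 = 0, and there is no ∂_3, so H_2 ≅ 0.

(K is a triangulation of the Klein bottle.)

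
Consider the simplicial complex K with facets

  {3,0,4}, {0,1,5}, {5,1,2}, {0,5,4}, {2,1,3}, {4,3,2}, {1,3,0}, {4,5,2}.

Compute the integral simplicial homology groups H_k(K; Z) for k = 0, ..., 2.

Take the total order 0 < 1 < 2 < 3 < 4 < 5 on the vertex set. Then K (dimension 2) consists of the simplices:

  0-simplices (6): [0], [1], [2], [3], [4], [5]
  1-simplices (12): [0,1], [0,3], [0,4], [0,5], [1,2], [1,3], [1,5], [2,3], [2,4], [2,5], [3,4], [4,5]
  2-simplices (8): [0,1,3], [0,1,5], [0,3,4], [0,4,5], [1,2,3], [1,2,5], [2,3,4], [2,4,5]

giving chain groups C_0 ≅ Z^6, C_1 ≅ Z^12, C_2 ≅ Z^8.

∂_1: C_1 → C_0 sends each edge [p,q] (with p < q) to q − p. For instance
  ∂[0,1] = [1] − [0].
This gives a 6×12 integer matrix of rank 5; reducing to Smith normal form yields diagonal entries (1,1,1,1,1).

∂_2: C_2 → C_1 maps a triangle to the signed sum of its edges. For instance
  ∂[0,4,5] = [4,5] − [0,5] + [0,4],
  ∂[2,4,5] = [4,5] − [2,5] + [2,4].
This gives a 12×8 integer matrix of rank 7; reducing to Smith normal form yields diagonal entries (1,1,1,1,1,1,1).

From H_k ≅ ker(∂_k) / im(∂_{k+1}) we obtain:

  H_0: rank C_0 − rank ∂_1 = 6 − 5 = 1, and the invariant factors of ∂_1 are all 1, so H_0 ≅ Z.
  H_1: rank ker ∂_1 − rank ∂_2 = (12 − 5) − 7 = 0, and the invariant factors of ∂_2 are all 1, so H_1 ≅ 0.
  H_2: rank ker ∂_2 − rank ∂_3 = (8 − 7) − 0 = 1, and there is no ∂_3, so H_2 ≅ Z.

H_0 = Z,  H_1 = 0,  H_2 = Z.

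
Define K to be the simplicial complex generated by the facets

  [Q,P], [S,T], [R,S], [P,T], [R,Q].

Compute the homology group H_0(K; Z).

We work with the vertex ordering P < Q < R < S < T. The simplices of K, each written with vertices in increasing order, are:

  0-simplices (5): P, Q, R, S, T
  1-simplices (5): PQ, PT, QR, RS, ST

giving chain groups C_0 ≅ Z^5, C_1 ≅ Z^5.

∂_1: C_1 → C_0 sends each edge [p,q] (with p < q) to q − p. For instance
  ∂PT = T − P.
The 5×5 boundary matrix has rank 4 and Smith normal form diag(1,1,1,1).

Reading off H_k = ker ∂_k / im ∂_{k+1}:

  H_0: rank C_0 − rank ∂_1 = 5 − 4 = 1, and the invariant factors of ∂_1 are all 1, so H_0 ≅ Z.

H_0 ≅ Z.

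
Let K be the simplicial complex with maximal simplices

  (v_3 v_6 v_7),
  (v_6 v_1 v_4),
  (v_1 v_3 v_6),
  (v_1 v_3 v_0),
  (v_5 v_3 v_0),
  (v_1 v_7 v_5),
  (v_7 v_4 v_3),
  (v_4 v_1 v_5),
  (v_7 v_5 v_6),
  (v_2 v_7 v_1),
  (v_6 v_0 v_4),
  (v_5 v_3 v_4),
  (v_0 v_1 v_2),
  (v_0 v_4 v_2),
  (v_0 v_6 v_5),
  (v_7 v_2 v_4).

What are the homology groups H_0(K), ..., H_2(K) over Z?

Take the total order v_0 < v_1 < v_2 < v_3 < v_4 < v_5 < v_6 < v_7 on the vertex set. Then K (dimension 2) consists of the simplices:

  0-simplices (8): [v_0], [v_1], [v_2], [v_3], [v_4], [v_5], [v_6], [v_7]
  1-simplices (24): (24 of them)
  2-simplices (16): (16 of them)

Hence C_0 ≅ Z^8, C_1 ≅ Z^24, C_2 ≅ Z^16.

The boundary map ∂_1: C_1 → C_0 sends each edge [p,q] (with p < q) to q − p. For instance
  ∂[v_0,v_3] = [v_3] − [v_0].
The 8×24 boundary matrix has rank 7 and Smith normal form diag(1,1,1,1,1,1,1).

The boundary map ∂_2: C_2 → C_1 acts by ∂[p,q,r] = [q,r] − [p,r] + [p,q]. For instance
  ∂[v_0,v_3,v_5] = [v_3,v_5] − [v_0,v_5] + [v_0,v_3],
  ∂[v_0,v_1,v_3] = [v_1,v_3] − [v_0,v_3] + [v_0,v_1].
This gives a 24×16 integer matrix of rank 15; reducing to Smith normal form yields diagonal entries (1,1,1,1,1,1,1,1,1,1,1,1,1,1,1).

Computing H_k = (kernel of ∂_k) / (image of ∂_{k+1}):

  H_0: rank C_0 − rank ∂_1 = 8 − 7 = 1, and the invariant factors of ∂_1 are all 1, so H_0 = Z.
  H_1: rank ker ∂_1 − rank ∂_2 = (24 − 7) − 15 = 2, and the invariant factors of ∂_2 are all 1, so H_1 = Z^2.
  H_2: rank ker ∂_2 − rank ∂_3 = (16 − 15) − 0 = 1, and there is no ∂_3, so H_2 = Z.

As a check, the Euler characteristic is 8 − 24 + 16 = 0, which agrees with 1 − 2 + 1 = 0.
(K is a triangulation of the torus T^2.)

H_0 = Z,  H_1 = Z^2,  H_2 = Z.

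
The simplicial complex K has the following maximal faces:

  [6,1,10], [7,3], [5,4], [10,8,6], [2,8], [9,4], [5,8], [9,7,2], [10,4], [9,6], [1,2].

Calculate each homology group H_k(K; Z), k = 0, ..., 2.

Order the vertices as 1 < 2 < 3 < 4 < 5 < 6 < 7 < 8 < 9 < 10. Listing each simplex with vertices in this order, K has dimension 2 with simplices:

  0-simplices (10): [1], [2], [3], [4], [5], [6], [7], [8], [9], [10]
  1-simplices (16): [1,2], [1,6], [1,10], [2,7], [2,8], [2,9], [3,7], [4,5], [4,9], [4,10], [5,8], [6,8], [6,9], [6,10], [7,9], [8,10]
  2-simplices (3): [1,6,10], [2,7,9], [6,8,10]

giving chain groups C_0 ≅ Z^10, C_1 ≅ Z^16, C_2 ≅ Z^3.

Boundary ∂_1: C_1 → C_0 maps an edge to its endpoints' difference, ∂[p,q] = q − p. For instance
  ∂[6,10] = [10] − [6].
The 10×16 boundary matrix has rank 9 and Smith normal form diag(1,1,1,1,1,1,1,1,1).

Boundary ∂_2: C_2 → C_1 acts by ∂[p,q,r] = [q,r] − [p,r] + [p,q]. For instance
  ∂[2,7,9] = [7,9] − [2,9] + [2,7],
  ∂[6,8,10] = [8,10] − [6,10] + [6,8].
The resulting 16×3 matrix has rank 3, and its Smith normal form has invariant factors (1,1,1).

Computing H_k = (kernel of ∂_k) / (image of ∂_{k+1}):

  H_0: rank C_0 − rank ∂_1 = 10 − 9 = 1, and the invariant factors of ∂_1 are all 1, so H_0 = Z.
  H_1: rank ker ∂_1 − rank ∂_2 = (16 − 9) − 3 = 4, and the invariant factors of ∂_2 are all 1, so H_1 = Z^4.
  H_2: rank ker ∂_2 − rank ∂_3 = (3 − 3) − 0 = 0, and there is no ∂_3, so H_2 = 0.

H_0 ≅ Z,  H_1 ≅ Z^4,  H_2 = 0.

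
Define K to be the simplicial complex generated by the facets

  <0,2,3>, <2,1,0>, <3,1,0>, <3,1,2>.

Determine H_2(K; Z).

H_2 = Z.

Take the total order 0 < 1 < 2 < 3 on the vertex set. Then K (dimension 2) consists of the simplices:

  0-simplices (4): [0], [1], [2], [3]
  1-simplices (6): [0,1], [0,2], [0,3], [1,2], [1,3], [2,3]
  2-simplices (4): [0,1,2], [0,1,3], [0,2,3], [1,2,3]

giving chain groups C_0 ≅ Z^4, C_1 ≅ Z^6, C_2 ≅ Z^4.

Boundary ∂_1: C_1 → C_0 is given by ∂[p,q] = [q] − [p].
As a 4×6 matrix over Z this has rank 3, with invariant factors (1,1,1).

The boundary map ∂_2: C_2 → C_1 sends each 2-simplex [p,q,r] to [q,r] − [p,r] + [p,q]. For instance
  ∂[0,1,3] = [1,3] − [0,3] + [0,1],
  ∂[0,1,2] = [1,2] − [0,2] + [0,1].
The resulting 6×4 matrix has rank 3, and its Smith normal form has invariant factors (1,1,1).

Reading off H_k = ker ∂_k / im ∂_{k+1}:

  H_2: rank ker ∂_2 − rank ∂_3 = (4 − 3) − 0 = 1, and there is no ∂_3, so H_2 = Z.

(K is a triangulation of the 2-sphere S^2.)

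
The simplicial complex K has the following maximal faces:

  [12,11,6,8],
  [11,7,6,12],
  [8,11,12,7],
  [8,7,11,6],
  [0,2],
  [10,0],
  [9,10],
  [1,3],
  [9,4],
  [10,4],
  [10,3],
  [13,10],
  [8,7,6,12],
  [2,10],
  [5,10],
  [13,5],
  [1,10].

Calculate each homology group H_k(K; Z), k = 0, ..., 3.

Fix the vertex order 0 < 1 < 2 < 3 < 4 < 5 < 6 < 7 < 8 < 9 < 10 < 11 < 12 < 13 and write every simplex with vertices in increasing order. Then dim K = 3 and the simplices of K are:

  0-simplices (14): [0], [1], [2], [3], [4], [5], [6], [7], [8], [9], [10], [11], [12], [13]
  1-simplices (22): (22 of them)
  2-simplices (10): [6,7,8], [6,7,11], [6,7,12], [6,8,11], [6,8,12], [6,11,12], [7,8,11], [7,8,12], [7,11,12], [8,11,12]
  3-simplices (5): [6,7,8,11], [6,7,8,12], [6,7,11,12], [6,8,11,12], [7,8,11,12]

Hence C_0 ≅ Z^14, C_1 ≅ Z^22, C_2 ≅ Z^10, C_3 ≅ Z^5.

∂_1: C_1 → C_0 maps an edge to its endpoints' difference, ∂[p,q] = q − p. For instance
  ∂[7,12] = [12] − [7].
The 14×22 boundary matrix has rank 12 and Smith normal form diag(1,1,1,1,1,1,1,1,1,1,1,1).

Boundary ∂_2: C_2 → C_1 sends each 2-simplex [p,q,r] to [q,r] − [p,r] + [p,q]. For instance
  ∂[7,8,12] = [8,12] − [7,12] + [7,8],
  ∂[6,7,12] = [7,12] − [6,12] + [6,7].
This gives a 22×10 integer matrix of rank 6; reducing to Smith normal form yields diagonal entries (1,1,1,1,1,1).

∂_3: C_3 → C_2 sends each 3-simplex σ to the alternating sum Σ_i (−1)^i (σ with its i-th vertex removed). For instance
  ∂[7,8,11,12] = [8,11,12] − [7,11,12] + [7,8,12] − [7,8,11],
  ∂[6,7,11,12] = [7,11,12] − [6,11,12] + [6,7,12] − [6,7,11].
This gives a 10×5 integer matrix of rank 4; reducing to Smith normal form yields diagonal entries (1,1,1,1).

Reading off H_k = ker ∂_k / im ∂_{k+1}:

  H_0: rank C_0 − rank ∂_1 = 14 − 12 = 2, and the invariant factors of ∂_1 are all 1, so H_0 = Z^2.
  H_1: rank ker ∂_1 − rank ∂_2 = (22 − 12) − 6 = 4, and the invariant factors of ∂_2 are all 1, so H_1 = Z^4.
  H_2: rank ker ∂_2 − rank ∂_3 = (10 − 6) − 4 = 0, and the invariant factors of ∂_3 are all 1, so H_2 = 0.
  H_3: rank ker ∂_3 − rank ∂_4 = (5 − 4) − 0 = 1, and there is no ∂_4, so H_3 = Z.

(K is a triangulation of the disjoint union of the 3-sphere S^3 and a wedge of 4 circles.)

H_0 = Z^2,  H_1 = Z^4,  H_2 = 0,  H_3 = Z.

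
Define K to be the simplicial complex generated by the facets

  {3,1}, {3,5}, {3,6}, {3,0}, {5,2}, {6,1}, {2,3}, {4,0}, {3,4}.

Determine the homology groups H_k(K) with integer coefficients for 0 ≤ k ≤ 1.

H_0 = Z,  H_1 = Z^3.

Fix the vertex order 0 < 1 < 2 < 3 < 4 < 5 < 6 and write every simplex with vertices in increasing order. Then dim K = 1 and the simplices of K are:

  0-simplices (7): [0], [1], [2], [3], [4], [5], [6]
  1-simplices (9): [0,3], [0,4], [1,3], [1,6], [2,3], [2,5], [3,4], [3,5], [3,6]

so the chain groups are C_0 ≅ Z^7, C_1 ≅ Z^9.

The boundary map ∂_1: C_1 → C_0 maps an edge to its endpoints' difference, ∂[p,q] = q − p. For instance
  ∂[3,4] = [4] − [3].
The 7×9 boundary matrix has rank 6 and Smith normal form diag(1,1,1,1,1,1).

Reading off H_k = ker ∂_k / im ∂_{k+1}:

  H_0: rank C_0 − rank ∂_1 = 7 − 6 = 1, and the invariant factors of ∂_1 are all 1, so H_0 = Z.
  H_1: rank ker ∂_1 − rank ∂_2 = (9 − 6) − 0 = 3, and there is no ∂_2, so H_1 = Z^3.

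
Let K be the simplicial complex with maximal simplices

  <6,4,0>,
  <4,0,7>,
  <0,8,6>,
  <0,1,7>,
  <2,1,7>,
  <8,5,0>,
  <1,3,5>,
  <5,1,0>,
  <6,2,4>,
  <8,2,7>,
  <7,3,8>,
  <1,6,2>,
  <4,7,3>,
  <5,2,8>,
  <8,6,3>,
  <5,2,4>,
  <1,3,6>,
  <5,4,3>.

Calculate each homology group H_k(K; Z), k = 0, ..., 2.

Take the total order 0 < 1 < 2 < 3 < 4 < 5 < 6 < 7 < 8 on the vertex set. Then K (dimension 2) consists of the simplices:

  0-simplices (9): [0], [1], [2], [3], [4], [5], [6], [7], [8]
  1-simplices (27): (27 of them)
  2-simplices (18): [0,1,5], [0,1,7], [0,4,6], [0,4,7], [0,5,8], [0,6,8], [1,2,6], [1,2,7], [1,3,5], [1,3,6], [2,4,5], [2,4,6], [2,5,8], [2,7,8], [3,4,5], [3,4,7], [3,6,8], [3,7,8]

so the chain groups are C_0 ≅ Z^9, C_1 ≅ Z^27, C_2 ≅ Z^18.

The boundary map ∂_1: C_1 → C_0 sends each edge [p,q] (with p < q) to q − p.
The resulting 9×27 matrix has rank 8, and its Smith normal form has invariant factors (1,1,1,1,1,1,1,1).

∂_2: C_2 → C_1 maps a triangle to the signed sum of its edges. For instance
  ∂[3,6,8] = [6,8] − [3,8] + [3,6],
  ∂[3,4,7] = [4,7] − [3,7] + [3,4].
The resulting 27×18 matrix has rank 17, and its Smith normal form has invariant factors (1,1,1,1,1,1,1,1,1,1,1,1,1,1,1,1,1).

Computing H_k = (kernel of ∂_k) / (image of ∂_{k+1}):

  H_0: rank C_0 − rank ∂_1 = 9 − 8 = 1, and the invariant factors of ∂_1 are all 1, so H_0 ≅ Z.
  H_1: rank ker ∂_1 − rank ∂_2 = (27 − 8) − 17 = 2, and the invariant factors of ∂_2 are all 1, so H_1 ≅ Z^2.
  H_2: rank ker ∂_2 − rank ∂_3 = (18 − 17) − 0 = 1, and there is no ∂_3, so H_2 ≅ Z.

(K is a triangulation of the torus T^2.)

H_0 = Z,  H_1 = Z^2,  H_2 = Z.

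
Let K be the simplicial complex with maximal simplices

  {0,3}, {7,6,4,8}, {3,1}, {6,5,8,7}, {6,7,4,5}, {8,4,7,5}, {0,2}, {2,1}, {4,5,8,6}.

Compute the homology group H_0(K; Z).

H_0 ≅ Z^2.

Take the total order 0 < 1 < 2 < 3 < 4 < 5 < 6 < 7 < 8 on the vertex set. Then K (dimension 3) consists of the simplices:

  0-simplices (9): [0], [1], [2], [3], [4], [5], [6], [7], [8]
  1-simplices (14): [0,2], [0,3], [1,2], [1,3], [4,5], [4,6], [4,7], [4,8], [5,6], [5,7], [5,8], [6,7], [6,8], [7,8]
  2-simplices (10): [4,5,6], [4,5,7], [4,5,8], [4,6,7], [4,6,8], [4,7,8], [5,6,7], [5,6,8], [5,7,8], [6,7,8]
  3-simplices (5): [4,5,6,7], [4,5,6,8], [4,5,7,8], [4,6,7,8], [5,6,7,8]

Hence C_0 ≅ Z^9, C_1 ≅ Z^14, C_2 ≅ Z^10, C_3 ≅ Z^5.

∂_1: C_1 → C_0 sends each edge [p,q] (with p < q) to q − p.
The 9×14 boundary matrix has rank 7 and Smith normal form diag(1,1,1,1,1,1,1).

∂_2: C_2 → C_1 acts by ∂[p,q,r] = [q,r] − [p,r] + [p,q]. For instance
  ∂[5,6,7] = [6,7] − [5,7] + [5,6],
  ∂[4,7,8] = [7,8] − [4,8] + [4,7].
As a 14×10 matrix over Z this has rank 6, with invariant factors (1,1,1,1,1,1).

The boundary map ∂_3: C_3 → C_2 sends each 3-simplex σ to the alternating sum Σ_i (−1)^i (σ with its i-th vertex removed). For instance
  ∂[4,5,6,8] = [5,6,8] − [4,6,8] + [4,5,8] − [4,5,6],
  ∂[4,6,7,8] = [6,7,8] − [4,7,8] + [4,6,8] − [4,6,7].
The 10×5 boundary matrix has rank 4 and Smith normal form diag(1,1,1,1).

Now H_k = ker ∂_k / im ∂_{k+1}, so:

  H_0: rank C_0 − rank ∂_1 = 9 − 7 = 2, and the invariant factors of ∂_1 are all 1, so H_0 ≅ Z^2.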